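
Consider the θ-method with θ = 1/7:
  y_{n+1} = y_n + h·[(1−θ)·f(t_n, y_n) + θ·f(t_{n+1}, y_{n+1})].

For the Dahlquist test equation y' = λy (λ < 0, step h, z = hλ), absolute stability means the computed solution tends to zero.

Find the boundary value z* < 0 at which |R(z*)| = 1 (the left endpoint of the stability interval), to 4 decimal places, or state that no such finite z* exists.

left endpoint -2.8000.

On y'=λy, z=hλ:
  y_{n+1} = y_n + z·[6/7·y_n + 1/7·y_{n+1}] ⇒ (1 − 1/7z)y_{n+1} = (1 + 6/7z)y_n
  R(z) = (1 + 6/7z)/(1 − 1/7z).

Find x<0 with |R(x)|<1.
x=-1.44: |R|=0.1943
R=−1: 1+6/7x = −1+1/7x ⇒ -5/7x=2 ⇒ x=2/(-5/7)=-2.8000
Confirm numerically:
  x=-2.512: |R|=0.84861 <1
  x=-2.014: |R|=0.56401 <1
  x=-1.800: |R|=0.43182 <1
  x=-3.394: |R|=1.28574 >1
  x=-2.922: |R|=1.06148 >1
  x=-2.879: |R|=1.03998 >1
Interval (-2.8000, 0).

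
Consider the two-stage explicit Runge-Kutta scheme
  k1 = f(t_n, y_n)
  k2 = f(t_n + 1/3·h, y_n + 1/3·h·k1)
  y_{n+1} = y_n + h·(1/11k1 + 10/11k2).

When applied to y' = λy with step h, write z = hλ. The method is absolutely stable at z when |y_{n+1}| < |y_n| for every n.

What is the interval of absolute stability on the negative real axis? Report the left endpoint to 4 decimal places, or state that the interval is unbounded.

z∈(-3.3000,0).

Test eqn y'=λy, z=hλ:
  k1=λy_n ⇒ h·k1=z·y_n;  k2=λ(1+1/3z)y_n ⇒ h·k2=z(1+1/3z)y_n
  y_{n+1}/y_n = 1 + 1/11z + 10/11z(1+1/3z) = 1 + z + 10/33z²
  R(z) = 1 + z + 10/33z².

Solve |R(x)|<1 on ℝ⁻.
x=-1.27: |R|=0.2188
R=1: x+10/33x²=0 ⇒ x=−33/10=-3.3000; min R=1−1/(4·10/33)=0.1750>−1
Confirm numerically:
  x=-2.853: |R|=0.61355 <1
  x=-2.677: |R|=0.49461 <1
  x=-2.517: |R|=0.40278 <1
  x=-1.909: |R|=0.19533 <1
  x=-3.817: |R|=1.59800 >1
  x=-3.778: |R|=1.54724 >1
So |R|<1 on (-3.3000, 0).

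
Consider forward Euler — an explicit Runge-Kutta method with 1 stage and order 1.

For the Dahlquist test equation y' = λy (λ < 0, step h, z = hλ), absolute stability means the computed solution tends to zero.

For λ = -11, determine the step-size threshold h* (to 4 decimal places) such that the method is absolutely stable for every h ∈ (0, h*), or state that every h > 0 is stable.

On y'=λy, z=hλ:
  order 1, 1-stage ⇒ R(z)=1+z
  (e.g. R(-1.12)=-0.12000, |R|=0.12000)

Solve |R(x)|<1 on ℝ⁻.
x=-1.12: |R|=0.1200
|R(-1.57)|=0.5700 |R(-1.27)|=0.2700 |R(-0.88)|=0.1200
Bisect:
  x_lo=-2.6888 |R|=1.6888  x_hi=-0.3422 |R|=0.6578
  mid=-1.51548 |R|=0.51548 →hi
  mid=-2.10212 |R|=1.10212 →lo
  mid=-1.80880 |R|=0.80880 →hi
  mid=-1.95546 |R|=0.95546 →hi
  mid=-2.02879 |R|=1.02879 →lo
  mid=-1.99213 |R|=0.99213 →hi
  mid=-2.01046 |R|=1.01046 →lo
  ...
  [-2.00001,-1.99986] ⇒ x*=-2.0000
So |R|<1 on (-2.0000, 0).

(-2.0000,0); λ=-11 ⇒ h* = 0.1818.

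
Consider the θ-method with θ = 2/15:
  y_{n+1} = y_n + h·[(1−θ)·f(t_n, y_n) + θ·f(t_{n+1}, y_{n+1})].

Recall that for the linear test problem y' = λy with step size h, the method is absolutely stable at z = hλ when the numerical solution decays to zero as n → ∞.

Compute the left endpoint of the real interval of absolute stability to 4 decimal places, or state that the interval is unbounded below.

z* = -2.7273.

Set f=λy, z=hλ:
  y_{n+1} = y_n + z·[13/15·y_n + 2/15·y_{n+1}] ⇒ (1 − 2/15z)y_{n+1} = (1 + 13/15z)y_n
  Hence R(z) = (1 + 13/15z)/(1 − 2/15z).

Boundary: |R(x)|=1, x<0.
x=-0.57: |R|=0.4703
R=−1: 1+13/15x = −1+2/15x ⇒ -11/15x=2 ⇒ x=2/(-11/15)=-2.7273
Confirm numerically:
  x=-2.499: |R|=0.87444 <1
  x=-2.474: |R|=0.86034 <1
  x=-1.265: |R|=0.08243 <1
  x=-3.160: |R|=1.22326 >1
  x=-3.119: |R|=1.20289 >1
  x=-3.018: |R|=1.15203 >1
Interval (-2.7273, 0).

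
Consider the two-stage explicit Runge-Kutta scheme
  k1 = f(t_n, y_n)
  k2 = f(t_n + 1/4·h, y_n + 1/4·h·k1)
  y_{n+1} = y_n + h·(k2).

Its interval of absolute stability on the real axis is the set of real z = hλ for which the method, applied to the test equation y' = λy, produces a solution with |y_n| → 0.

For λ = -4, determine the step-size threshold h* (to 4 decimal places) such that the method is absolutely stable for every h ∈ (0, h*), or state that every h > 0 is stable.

Test eqn y'=λy, z=hλ:
  k1=λy_n ⇒ h·k1=z·y_n;  k2=λ(1+1/4z)y_n ⇒ h·k2=z(1+1/4z)y_n
  y_{n+1}/y_n = 1 + z(1+1/4z) = 1 + z + 1/4z²
  R(z) = 1 + z + 1/4z².

Find x<0 with |R(x)|<1.
x=-1.78: |R|=0.0121
R=1: x+1/4x²=0 ⇒ x=−4=-4.0000; min R=1−1/(4·1/4)=0.0000>−1
Confirm numerically:
  x=-3.821: |R|=0.82901 <1
  x=-3.062: |R|=0.28196 <1
  x=-2.422: |R|=0.04452 <1
  x=-4.528: |R|=1.59770 >1
  x=-4.496: |R|=1.55750 >1
  x=-4.227: |R|=1.23988 >1
Interval (-4.0000, 0).

(-4.0000,0); λ=-4 ⇒ h* = (4)/4 = 1.0000.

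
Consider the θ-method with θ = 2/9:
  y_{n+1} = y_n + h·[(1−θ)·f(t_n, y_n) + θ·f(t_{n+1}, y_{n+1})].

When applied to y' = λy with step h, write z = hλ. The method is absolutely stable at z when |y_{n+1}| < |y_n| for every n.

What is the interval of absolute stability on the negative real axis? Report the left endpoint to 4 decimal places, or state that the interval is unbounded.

On y'=λy, z=hλ:
  y_{n+1} = y_n + z·[7/9·y_n + 2/9·y_{n+1}] ⇒ (1 − 2/9z)y_{n+1} = (1 + 7/9z)y_n
  ⇒ R(z) = (1 + 7/9z)/(1 − 2/9z).

Solve |R(x)|<1 on ℝ⁻.
x=-1.12: |R|=0.1032
R=−1: 1+7/9x = −1+2/9x ⇒ -5/9x=2 ⇒ x=2/(-5/9)=-3.6000
Confirm numerically:
  x=-3.473: |R|=0.96018 <1
  x=-2.496: |R|=0.60549 <1
  x=-1.850: |R|=0.31102 <1
  x=-4.029: |R|=1.12575 >1
  x=-3.918: |R|=1.09444 >1
Stable set (-3.6000, 0).

(-3.6000, 0).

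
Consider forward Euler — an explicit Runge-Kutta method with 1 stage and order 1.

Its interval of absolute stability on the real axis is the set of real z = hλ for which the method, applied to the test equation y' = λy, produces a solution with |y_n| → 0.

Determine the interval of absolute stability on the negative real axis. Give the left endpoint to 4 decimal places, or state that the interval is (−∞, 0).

(-2.0000, 0).

With y'=λy (z=hλ):
  order 1, 1-stage ⇒ R(z)=1+z
  (e.g. R(-0.56)=0.44000, |R|=0.44000)

Need |R(x)|<1, x<0.
x=-0.56: |R|=0.4400
|R(-2.4)|=1.4000 |R(-1.51)|=0.5100 |R(-1.12)|=0.1200
Bisect:
  x_lo=-2.5117 |R|=1.5117  x_hi=-0.0985 |R|=0.9015
  mid=-1.30508 |R|=0.30508 →hi
  mid=-1.90839 |R|=0.90839 →hi
  mid=-2.21004 |R|=1.21004 →lo
  mid=-2.05922 |R|=1.05922 →lo
  mid=-1.98380 |R|=0.98380 →hi
  mid=-2.02151 |R|=1.02151 →lo
  mid=-2.00266 |R|=1.00266 →lo
  ...
  [-2.00001,-1.99986] ⇒ x*=-2.0000
Interval (-2.0000, 0).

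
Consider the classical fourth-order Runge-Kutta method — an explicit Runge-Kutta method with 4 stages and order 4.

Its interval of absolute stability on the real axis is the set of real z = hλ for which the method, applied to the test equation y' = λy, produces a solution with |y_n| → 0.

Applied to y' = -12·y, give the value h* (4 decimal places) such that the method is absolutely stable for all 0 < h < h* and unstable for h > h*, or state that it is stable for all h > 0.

Set f=λy, z=hλ:
  order 4, 4-stage ⇒ R(z)=1+z+z^2/2+z^3/6+z^4/24
  (e.g. R(-1.47)=0.27559, |R|=0.27559)

Find x<0 with |R(x)|<1.
x=-1.47: |R|=0.2756
|R(-3.05)|=1.4782 |R(-2.8)|=1.0224 |R(-2.72)|=0.9059
Bisect:
  x_lo=-3.1455 |R|=1.6934  x_hi=-0.0812 |R|=0.9220
  mid=-1.61335 |R|=0.27050 →hi
  mid=-2.37941 |R|=0.54175 →hi
  mid=-2.76244 |R|=0.96609 →hi
  mid=-2.95396 |R|=1.28553 →lo
  mid=-2.85820 |R|=1.11560 →lo
  mid=-2.81032 |R|=1.03839 →lo
  mid=-2.78638 |R|=1.00164 →lo
  ...
  [-2.78545,-2.78526] ⇒ x*=-2.7853
Interval (-2.7853, 0).

(-2.7853,0); λ=-12 ⇒ h* = 0.2321.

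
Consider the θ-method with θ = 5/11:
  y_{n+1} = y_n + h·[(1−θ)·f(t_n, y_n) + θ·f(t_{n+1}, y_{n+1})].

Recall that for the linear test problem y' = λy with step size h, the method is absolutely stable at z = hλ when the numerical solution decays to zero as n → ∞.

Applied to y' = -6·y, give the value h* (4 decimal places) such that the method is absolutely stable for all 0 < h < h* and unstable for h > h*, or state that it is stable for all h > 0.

With y'=λy (z=hλ):
  y_{n+1} = y_n + z·[6/11·y_n + 5/11·y_{n+1}] ⇒ (1 − 5/11z)y_{n+1} = (1 + 6/11z)y_n
  so R(z) = (1 + 6/11z)/(1 − 5/11z).

Need |R(x)|<1, x<0.
x=-0.78: |R|=0.4242
R=−1: 1+6/11x = −1+5/11x ⇒ -1/11x=2 ⇒ x=2/(-1/11)=-22.0000
Confirm numerically:
  x=-17.552: |R|=0.95496 <1
  x=-12.041: |R|=0.86014 <1
  x=-9.196: |R|=0.77529 <1
  x=-22.496: |R|=1.00402 >1
  x=-22.260: |R|=1.00213 >1
  x=-22.195: |R|=1.00160 >1
Stable set (-22.0000, 0).

(-22.0000,0); λ=-6 ⇒ h* = (22)/6 = 3.6667.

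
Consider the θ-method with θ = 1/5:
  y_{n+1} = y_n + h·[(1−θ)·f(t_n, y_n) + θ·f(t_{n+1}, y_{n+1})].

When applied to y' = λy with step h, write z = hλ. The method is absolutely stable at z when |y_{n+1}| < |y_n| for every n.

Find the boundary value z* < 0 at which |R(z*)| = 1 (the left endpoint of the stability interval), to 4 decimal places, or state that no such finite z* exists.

left endpoint -3.3333.

Set f=λy, z=hλ:
  y_{n+1} = y_n + z·[4/5·y_n + 1/5·y_{n+1}] ⇒ (1 − 1/5z)y_{n+1} = (1 + 4/5z)y_n
  ⇒ R(z) = (1 + 4/5z)/(1 − 1/5z).

Boundary: |R(x)|=1, x<0.
x=-0.61: |R|=0.4563
R=−1: 1+4/5x = −1+1/5x ⇒ -3/5x=2 ⇒ x=2/(-3/5)=-3.3333
Confirm numerically:
  x=-2.638: |R|=0.72689 <1
  x=-1.598: |R|=0.21097 <1
  x=-1.380: |R|=0.08150 <1
  x=-3.828: |R|=1.16810 >1
  x=-3.744: |R|=1.14090 >1
  x=-3.570: |R|=1.08285 >1
Stable set (-3.3333, 0).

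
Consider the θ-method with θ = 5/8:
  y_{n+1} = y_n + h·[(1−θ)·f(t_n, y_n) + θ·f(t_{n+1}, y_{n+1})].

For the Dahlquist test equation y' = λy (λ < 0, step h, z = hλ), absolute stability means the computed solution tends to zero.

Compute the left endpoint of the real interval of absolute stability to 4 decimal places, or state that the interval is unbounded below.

unbounded; (−∞, 0).

Test eqn y'=λy, z=hλ:
  y_{n+1} = y_n + z·[3/8·y_n + 5/8·y_{n+1}] ⇒ (1 − 5/8z)y_{n+1} = (1 + 3/8z)y_n
  ⇒ R(z) = (1 + 3/8z)/(1 − 5/8z).

Need |R(x)|<1, x<0.
x=-1.55: |R|=0.2127
x=-2: |R|=0.1111
x=-10: |R|=0.3793
x=-100: |R|=0.5748
θ=5/8≥1/2 ⇒ |1+3/8x|<|1−5/8x| ∀x<0 ⇒ stable on all of ℝ⁻.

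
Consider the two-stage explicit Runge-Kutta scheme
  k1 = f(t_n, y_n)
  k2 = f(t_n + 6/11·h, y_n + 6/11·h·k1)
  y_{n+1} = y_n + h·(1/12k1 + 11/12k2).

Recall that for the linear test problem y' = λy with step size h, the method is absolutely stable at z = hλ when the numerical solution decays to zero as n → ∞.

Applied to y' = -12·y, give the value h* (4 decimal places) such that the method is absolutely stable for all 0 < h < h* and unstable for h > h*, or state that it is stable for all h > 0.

Test eqn y'=λy, z=hλ:
  k1=λy_n ⇒ h·k1=z·y_n;  k2=λ(1+6/11z)y_n ⇒ h·k2=z(1+6/11z)y_n
  y_{n+1}/y_n = 1 + 1/12z + 11/12z(1+6/11z) = 1 + z + 1/2z²
  R(z) = 1 + z + 1/2z².

Boundary: |R(x)|=1, x<0.
x=-1.22: |R|=0.5242
R=1: x+1/2x²=0 ⇒ x=−2=-2.0000; min R=1−1/(4·1/2)=0.5000>−1
Confirm numerically:
  x=-1.264: |R|=0.53485 <1
  x=-1.187: |R|=0.51748 <1
  x=-1.044: |R|=0.50097 <1
  x=-2.596: |R|=1.77361 >1
  x=-2.498: |R|=1.62200 >1
  x=-2.114: |R|=1.12050 >1
Stable set (-2.0000, 0).

(-2.0000,0); λ=-12 ⇒ h* = (2)/12 = 0.1667.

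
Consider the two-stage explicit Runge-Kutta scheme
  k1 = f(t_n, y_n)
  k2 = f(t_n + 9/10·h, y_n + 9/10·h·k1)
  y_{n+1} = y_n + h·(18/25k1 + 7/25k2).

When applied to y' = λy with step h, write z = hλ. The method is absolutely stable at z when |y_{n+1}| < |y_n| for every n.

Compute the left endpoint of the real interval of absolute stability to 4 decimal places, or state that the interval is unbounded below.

left endpoint -3.9683.

With y'=λy (z=hλ):
  k1=λy_n ⇒ h·k1=z·y_n;  k2=λ(1+9/10z)y_n ⇒ h·k2=z(1+9/10z)y_n
  y_{n+1}/y_n = 1 + 18/25z + 7/25z(1+9/10z) = 1 + z + 63/250z²
  so R(z) = 1 + z + 63/250z².

Find x<0 with |R(x)|<1.
x=-1.77: |R|=0.0195
R=1: x+63/250x²=0 ⇒ x=−250/63=-3.9683; min R=1−1/(4·63/250)=0.0079>−1
Confirm numerically:
  x=-2.608: |R|=0.10602 <1
  x=-2.562: |R|=0.09209 <1
  x=-1.841: |R|=0.01310 <1
  x=-4.464: |R|=1.55768 >1
  x=-4.401: |R|=1.47994 >1
  x=-4.041: |R|=1.07408 >1
So |R|<1 on (-3.9683, 0).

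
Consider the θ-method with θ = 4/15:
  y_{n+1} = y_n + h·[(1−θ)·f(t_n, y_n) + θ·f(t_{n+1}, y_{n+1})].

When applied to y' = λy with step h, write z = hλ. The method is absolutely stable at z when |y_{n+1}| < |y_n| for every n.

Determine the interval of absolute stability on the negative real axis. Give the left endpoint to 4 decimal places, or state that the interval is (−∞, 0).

Test eqn y'=λy, z=hλ:
  y_{n+1} = y_n + z·[11/15·y_n + 4/15·y_{n+1}] ⇒ (1 − 4/15z)y_{n+1} = (1 + 11/15z)y_n
  Hence R(z) = (1 + 11/15z)/(1 − 4/15z).

Find x<0 with |R(x)|<1.
x=-1.03: |R|=0.1919
R=−1: 1+11/15x = −1+4/15x ⇒ -7/15x=2 ⇒ x=2/(-7/15)=-4.2857
Confirm numerically:
  x=-3.120: |R|=0.70306 <1
  x=-2.405: |R|=0.46527 <1
  x=-2.296: |R|=0.42408 <1
  x=-4.667: |R|=1.07927 >1
  x=-4.631: |R|=1.07210 >1
  x=-4.602: |R|=1.06627 >1
So |R|<1 on (-4.2857, 0).

(-4.2857, 0).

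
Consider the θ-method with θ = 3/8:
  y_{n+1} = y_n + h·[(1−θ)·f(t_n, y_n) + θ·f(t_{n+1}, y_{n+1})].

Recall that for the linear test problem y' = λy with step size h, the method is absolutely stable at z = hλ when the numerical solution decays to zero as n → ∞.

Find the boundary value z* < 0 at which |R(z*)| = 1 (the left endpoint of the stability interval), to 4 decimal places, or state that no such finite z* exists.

z* = -8.0000.

On y'=λy, z=hλ:
  y_{n+1} = y_n + z·[5/8·y_n + 3/8·y_{n+1}] ⇒ (1 − 3/8z)y_{n+1} = (1 + 5/8z)y_n
  R(z) = (1 + 5/8z)/(1 − 3/8z).

Solve |R(x)|<1 on ℝ⁻.
x=-1.38: |R|=0.0906
R=−1: 1+5/8x = −1+3/8x ⇒ -1/4x=2 ⇒ x=2/(-1/4)=-8.0000
Confirm numerically:
  x=-5.742: |R|=0.82098 <1
  x=-3.593: |R|=0.53065 <1
  x=-3.275: |R|=0.46985 <1
  x=-8.391: |R|=1.02357 >1
  x=-8.301: |R|=1.01830 >1
So |R|<1 on (-8.0000, 0).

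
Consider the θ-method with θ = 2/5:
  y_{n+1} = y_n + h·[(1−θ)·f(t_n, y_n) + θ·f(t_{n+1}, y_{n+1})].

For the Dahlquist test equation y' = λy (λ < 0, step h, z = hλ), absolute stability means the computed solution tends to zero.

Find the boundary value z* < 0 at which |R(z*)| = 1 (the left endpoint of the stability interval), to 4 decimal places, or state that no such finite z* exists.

z* = -10.0000.

Test eqn y'=λy, z=hλ:
  y_{n+1} = y_n + z·[3/5·y_n + 2/5·y_{n+1}] ⇒ (1 − 2/5z)y_{n+1} = (1 + 3/5z)y_n
  R(z) = (1 + 3/5z)/(1 − 2/5z).

Boundary: |R(x)|=1, x<0.
x=-0.97: |R|=0.3012
R=−1: 1+3/5x = −1+2/5x ⇒ -1/5x=2 ⇒ x=2/(-1/5)=-10.0000
Confirm numerically:
  x=-7.445: |R|=0.87154 <1
  x=-5.431: |R|=0.71195 <1
  x=-4.175: |R|=0.56367 <1
  x=-10.122: |R|=1.00483 >1
  x=-10.111: |R|=1.00440 >1
Interval (-10.0000, 0).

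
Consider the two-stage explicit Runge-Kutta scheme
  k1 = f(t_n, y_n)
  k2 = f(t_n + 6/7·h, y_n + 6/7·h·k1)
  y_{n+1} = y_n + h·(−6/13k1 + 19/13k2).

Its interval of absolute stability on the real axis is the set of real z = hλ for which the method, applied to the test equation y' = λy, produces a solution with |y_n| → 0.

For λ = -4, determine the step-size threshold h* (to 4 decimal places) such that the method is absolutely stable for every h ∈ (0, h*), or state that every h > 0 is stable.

(-0.7982,0); λ=-4 ⇒ h* = (91/114)/4 = 0.1996.

Test eqn y'=λy, z=hλ:
  k1=λy_n ⇒ h·k1=z·y_n;  k2=λ(1+6/7z)y_n ⇒ h·k2=z(1+6/7z)y_n
  y_{n+1}/y_n = 1 − 6/13z + 19/13z(1+6/7z) = 1 + z + 114/91z²
  R(z) = 1 + z + 114/91z².

Solve |R(x)|<1 on ℝ⁻.
x=-1.37: |R|=1.9813
R=1: x+114/91x²=0 ⇒ x=−91/114=-0.7982; min R=1−1/(4·114/91)=0.8004>−1
Confirm numerically:
  x=-0.639: |R|=0.87252 <1
  x=-0.587: |R|=0.84466 <1
  x=-0.523: |R|=0.81966 <1
  x=-1.253: |R|=1.71382 >1
  x=-0.931: |R|=1.15483 >1
  x=-0.885: |R|=1.09618 >1
So |R|<1 on (-0.7982, 0).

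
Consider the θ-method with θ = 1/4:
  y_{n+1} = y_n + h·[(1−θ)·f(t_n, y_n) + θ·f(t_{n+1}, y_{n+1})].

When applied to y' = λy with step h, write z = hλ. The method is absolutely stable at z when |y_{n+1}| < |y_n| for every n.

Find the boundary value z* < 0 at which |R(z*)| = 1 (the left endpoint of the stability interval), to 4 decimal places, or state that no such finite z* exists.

Test eqn y'=λy, z=hλ:
  y_{n+1} = y_n + z·[3/4·y_n + 1/4·y_{n+1}] ⇒ (1 − 1/4z)y_{n+1} = (1 + 3/4z)y_n
  ⇒ R(z) = (1 + 3/4z)/(1 − 1/4z).

Solve |R(x)|<1 on ℝ⁻.
x=-0.63: |R|=0.4557
R=−1: 1+3/4x = −1+1/4x ⇒ -1/2x=2 ⇒ x=2/(-1/2)=-4.0000
Confirm numerically:
  x=-3.840: |R|=0.95918 <1
  x=-3.348: |R|=0.82254 <1
  x=-2.701: |R|=0.61230 <1
  x=-4.431: |R|=1.10224 >1
  x=-4.282: |R|=1.06810 >1
  x=-4.105: |R|=1.02591 >1
Interval (-4.0000, 0).

left endpoint -4.0000.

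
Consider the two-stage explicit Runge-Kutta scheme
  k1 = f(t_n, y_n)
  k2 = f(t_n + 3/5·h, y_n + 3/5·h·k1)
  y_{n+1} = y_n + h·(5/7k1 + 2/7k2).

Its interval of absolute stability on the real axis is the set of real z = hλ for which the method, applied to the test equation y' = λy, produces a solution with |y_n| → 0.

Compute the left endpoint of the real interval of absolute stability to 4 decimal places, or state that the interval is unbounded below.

Set f=λy, z=hλ:
  k1=λy_n ⇒ h·k1=z·y_n;  k2=λ(1+3/5z)y_n ⇒ h·k2=z(1+3/5z)y_n
  y_{n+1}/y_n = 1 + 5/7z + 2/7z(1+3/5z) = 1 + z + 6/35z²
  Hence R(z) = 1 + z + 6/35z².

Solve |R(x)|<1 on ℝ⁻.
x=-0.71: |R|=0.3764
R=1: x+6/35x²=0 ⇒ x=−35/6=-5.8333; min R=1−1/(4·6/35)=-0.4583>−1
Confirm numerically:
  x=-5.493: |R|=0.67952 <1
  x=-5.268: |R|=0.48946 <1
  x=-3.360: |R|=0.42464 <1
  x=-3.340: |R|=0.42761 <1
  x=-6.295: |R|=1.49820 >1
  x=-5.973: |R|=1.14301 >1
  x=-5.907: |R|=1.07460 >1
Stable set (-5.8333, 0).

z* = -5.8333.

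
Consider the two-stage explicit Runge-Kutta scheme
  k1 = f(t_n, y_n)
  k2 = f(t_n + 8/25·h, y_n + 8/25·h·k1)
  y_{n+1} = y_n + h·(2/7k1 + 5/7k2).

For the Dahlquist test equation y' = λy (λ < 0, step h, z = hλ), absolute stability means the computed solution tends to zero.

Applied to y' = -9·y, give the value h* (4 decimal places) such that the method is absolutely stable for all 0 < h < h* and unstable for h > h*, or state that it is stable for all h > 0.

Test eqn y'=λy, z=hλ:
  k1=λy_n ⇒ h·k1=z·y_n;  k2=λ(1+8/25z)y_n ⇒ h·k2=z(1+8/25z)y_n
  y_{n+1}/y_n = 1 + 2/7z + 5/7z(1+8/25z) = 1 + z + 8/35z²
  Hence R(z) = 1 + z + 8/35z².

Boundary: |R(x)|=1, x<0.
x=-1.7: |R|=0.0394
R=1: x+8/35x²=0 ⇒ x=−35/8=-4.3750; min R=1−1/(4·8/35)=-0.0938>−1
Confirm numerically:
  x=-3.782: |R|=0.48738 <1
  x=-2.187: |R|=0.09375 <1
  x=-1.984: |R|=0.08428 <1
  x=-4.699: |R|=1.34799 >1
  x=-4.637: |R|=1.27769 >1
  x=-4.626: |R|=1.26540 >1
Interval (-4.3750, 0).

(-4.3750,0); λ=-9 ⇒ h* = (35/8)/9 = 0.4861.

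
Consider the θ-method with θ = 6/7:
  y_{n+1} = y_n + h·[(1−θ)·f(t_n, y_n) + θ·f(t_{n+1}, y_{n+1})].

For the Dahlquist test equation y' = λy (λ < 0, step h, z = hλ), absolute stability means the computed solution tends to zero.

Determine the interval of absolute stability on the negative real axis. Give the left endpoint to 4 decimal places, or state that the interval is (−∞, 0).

Test eqn y'=λy, z=hλ:
  y_{n+1} = y_n + z·[1/7·y_n + 6/7·y_{n+1}] ⇒ (1 − 6/7z)y_{n+1} = (1 + 1/7z)y_n
  so R(z) = (1 + 1/7z)/(1 − 6/7z).

Need |R(x)|<1, x<0.
x=-1.29: |R|=0.3874
x=-2: |R|=0.2632
x=-10: |R|=0.0448
x=-100: |R|=0.1532
θ=6/7≥1/2 ⇒ |1+1/7x|<|1−6/7x| ∀x<0 ⇒ stable on all of ℝ⁻.

unbounded; (−∞, 0).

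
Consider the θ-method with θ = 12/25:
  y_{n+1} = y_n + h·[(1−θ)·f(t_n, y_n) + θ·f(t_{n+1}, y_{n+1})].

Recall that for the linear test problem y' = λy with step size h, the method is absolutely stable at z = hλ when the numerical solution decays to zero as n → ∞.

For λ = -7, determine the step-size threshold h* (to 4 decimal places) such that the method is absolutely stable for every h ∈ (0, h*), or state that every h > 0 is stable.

(-50.0000,0); λ=-7 ⇒ h* = (50)/7 = 7.1429.

Set f=λy, z=hλ:
  y_{n+1} = y_n + z·[13/25·y_n + 12/25·y_{n+1}] ⇒ (1 − 12/25z)y_{n+1} = (1 + 13/25z)y_n
  R(z) = (1 + 13/25z)/(1 − 12/25z).

Boundary: |R(x)|=1, x<0.
x=-1.34: |R|=0.1845
R=−1: 1+13/25x = −1+12/25x ⇒ -1/25x=2 ⇒ x=2/(-1/25)=-50.0000
Confirm numerically:
  x=-49.232: |R|=0.99875 <1
  x=-37.605: |R|=0.97397 <1
  x=-36.983: |R|=0.97223 <1
  x=-50.586: |R|=1.00093 >1
  x=-50.485: |R|=1.00077 >1
  x=-50.235: |R|=1.00037 >1
Stable set (-50.0000, 0).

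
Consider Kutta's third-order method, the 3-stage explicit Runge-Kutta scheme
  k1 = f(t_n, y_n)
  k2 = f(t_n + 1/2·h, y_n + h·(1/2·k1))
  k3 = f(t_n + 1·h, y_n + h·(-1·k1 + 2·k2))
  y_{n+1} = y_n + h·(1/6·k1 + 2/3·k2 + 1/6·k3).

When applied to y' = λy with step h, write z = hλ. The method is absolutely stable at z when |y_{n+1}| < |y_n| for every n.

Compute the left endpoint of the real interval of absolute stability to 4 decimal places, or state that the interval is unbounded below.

With y'=λy (z=hλ):
  order 3, 3-stage ⇒ R(z)=1+z+z^2/2+z^3/6
  (e.g. R(-1.76)=-0.11983, |R|=0.11983)

Need |R(x)|<1, x<0.
x=-1.76: |R|=0.1198
|R(-2.44)|=0.8843 |R(-1.34)|=0.1568 |R(-1.28)|=0.1897
Bisect:
  x_lo=-2.8474 |R|=1.6412  x_hi=-0.0576 |R|=0.9440
  mid=-1.45252 |R|=0.09163 →hi
  mid=-2.14996 |R|=0.49510 →hi
  mid=-2.49869 |R|=0.97703 →hi
  mid=-2.67305 |R|=1.28369 →lo
  mid=-2.58587 |R|=1.12434 →lo
  mid=-2.54228 |R|=1.04922 →lo
  mid=-2.52048 |R|=1.01277 →lo
  mid=-2.50958 |R|=0.99481 →hi
  mid=-2.51503 |R|=1.00377 →lo
  ...
  [-2.51282,-2.51265] ⇒ x*=-2.5127
Stable set (-2.5127, 0).

z* = -2.5127.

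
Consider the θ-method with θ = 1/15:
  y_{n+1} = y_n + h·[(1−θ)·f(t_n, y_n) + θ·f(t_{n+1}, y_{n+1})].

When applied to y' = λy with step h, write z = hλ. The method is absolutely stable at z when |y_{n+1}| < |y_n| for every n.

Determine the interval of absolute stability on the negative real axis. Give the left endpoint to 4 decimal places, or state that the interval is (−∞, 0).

z∈(-2.3077,0).

Test eqn y'=λy, z=hλ:
  y_{n+1} = y_n + z·[14/15·y_n + 1/15·y_{n+1}] ⇒ (1 − 1/15z)y_{n+1} = (1 + 14/15z)y_n
  R(z) = (1 + 14/15z)/(1 − 1/15z).

Solve |R(x)|<1 on ℝ⁻.
x=-1.58: |R|=0.4294
R=−1: 1+14/15x = −1+1/15x ⇒ -13/15x=2 ⇒ x=2/(-13/15)=-2.3077
Confirm numerically:
  x=-2.260: |R|=0.96408 <1
  x=-1.691: |R|=0.51968 <1
  x=-1.386: |R|=0.26877 <1
  x=-2.529: |R|=1.16413 >1
  x=-2.473: |R|=1.12299 >1
Interval (-2.3077, 0).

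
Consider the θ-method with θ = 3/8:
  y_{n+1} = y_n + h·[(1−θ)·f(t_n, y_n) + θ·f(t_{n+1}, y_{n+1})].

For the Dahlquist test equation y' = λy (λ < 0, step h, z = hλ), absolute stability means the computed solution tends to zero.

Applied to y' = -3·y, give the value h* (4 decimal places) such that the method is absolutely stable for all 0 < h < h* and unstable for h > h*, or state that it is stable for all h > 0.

(-8.0000,0); λ=-3 ⇒ h* = (8)/3 = 2.6667.

Test eqn y'=λy, z=hλ:
  y_{n+1} = y_n + z·[5/8·y_n + 3/8·y_{n+1}] ⇒ (1 − 3/8z)y_{n+1} = (1 + 5/8z)y_n
  ⇒ R(z) = (1 + 5/8z)/(1 − 3/8z).

Need |R(x)|<1, x<0.
x=-1.2: |R|=0.1724
R=−1: 1+5/8x = −1+3/8x ⇒ -1/4x=2 ⇒ x=2/(-1/4)=-8.0000
Confirm numerically:
  x=-5.714: |R|=0.81815 <1
  x=-4.881: |R|=0.72451 <1
  x=-4.820: |R|=0.71683 <1
  x=-8.485: |R|=1.02899 >1
  x=-8.172: |R|=1.01058 >1
  x=-8.075: |R|=1.00465 >1
So |R|<1 on (-8.0000, 0).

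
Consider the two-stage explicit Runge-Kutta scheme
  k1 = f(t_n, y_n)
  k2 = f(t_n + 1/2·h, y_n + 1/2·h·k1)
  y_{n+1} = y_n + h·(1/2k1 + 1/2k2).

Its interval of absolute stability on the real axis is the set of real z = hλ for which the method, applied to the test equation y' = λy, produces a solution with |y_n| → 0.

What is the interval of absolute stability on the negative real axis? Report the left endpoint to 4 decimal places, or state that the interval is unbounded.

(-4.0000, 0).

With y'=λy (z=hλ):
  k1=λy_n ⇒ h·k1=z·y_n;  k2=λ(1+1/2z)y_n ⇒ h·k2=z(1+1/2z)y_n
  y_{n+1}/y_n = 1 + 1/2z + 1/2z(1+1/2z) = 1 + z + 1/4z²
  so R(z) = 1 + z + 1/4z².

Need |R(x)|<1, x<0.
x=-0.61: |R|=0.4830
R=1: x+1/4x²=0 ⇒ x=−4=-4.0000; min R=1−1/(4·1/4)=0.0000>−1
Confirm numerically:
  x=-3.662: |R|=0.69056 <1
  x=-3.125: |R|=0.31641 <1
  x=-2.661: |R|=0.10923 <1
  x=-2.067: |R|=0.00112 <1
  x=-4.199: |R|=1.20890 >1
  x=-4.190: |R|=1.19903 >1
So |R|<1 on (-4.0000, 0).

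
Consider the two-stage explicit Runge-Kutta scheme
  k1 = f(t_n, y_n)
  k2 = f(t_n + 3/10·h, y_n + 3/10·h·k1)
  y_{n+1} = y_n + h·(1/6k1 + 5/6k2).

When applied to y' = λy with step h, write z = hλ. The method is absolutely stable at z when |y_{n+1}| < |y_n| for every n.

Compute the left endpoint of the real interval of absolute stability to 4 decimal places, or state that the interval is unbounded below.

With y'=λy (z=hλ):
  k1=λy_n ⇒ h·k1=z·y_n;  k2=λ(1+3/10z)y_n ⇒ h·k2=z(1+3/10z)y_n
  y_{n+1}/y_n = 1 + 1/6z + 5/6z(1+3/10z) = 1 + z + 1/4z²
  ⇒ R(z) = 1 + z + 1/4z².

Solve |R(x)|<1 on ℝ⁻.
x=-1.02: |R|=0.2401
R=1: x+1/4x²=0 ⇒ x=−4=-4.0000; min R=1−1/(4·1/4)=0.0000>−1
Confirm numerically:
  x=-3.411: |R|=0.49773 <1
  x=-2.825: |R|=0.17016 <1
  x=-1.616: |R|=0.03686 <1
  x=-4.110: |R|=1.11303 >1
  x=-4.088: |R|=1.08994 >1
Stable set (-4.0000, 0).

left endpoint -4.0000.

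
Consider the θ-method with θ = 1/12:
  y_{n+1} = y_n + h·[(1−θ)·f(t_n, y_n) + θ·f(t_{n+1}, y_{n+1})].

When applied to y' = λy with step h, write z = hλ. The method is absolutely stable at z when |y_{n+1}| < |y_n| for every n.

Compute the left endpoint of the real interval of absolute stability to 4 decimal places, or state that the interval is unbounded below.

z* = -2.4000.

Test eqn y'=λy, z=hλ:
  y_{n+1} = y_n + z·[11/12·y_n + 1/12·y_{n+1}] ⇒ (1 − 1/12z)y_{n+1} = (1 + 11/12z)y_n
  Hence R(z) = (1 + 11/12z)/(1 − 1/12z).

Solve |R(x)|<1 on ℝ⁻.
x=-0.39: |R|=0.6223
R=−1: 1+11/12x = −1+1/12x ⇒ -5/6x=2 ⇒ x=2/(-5/6)=-2.4000
Confirm numerically:
  x=-1.908: |R|=0.64625 <1
  x=-1.672: |R|=0.46752 <1
  x=-1.573: |R|=0.39070 <1
  x=-1.432: |R|=0.27933 <1
  x=-2.788: |R|=1.26237 >1
  x=-2.710: |R|=1.21074 >1
  x=-2.429: |R|=1.02010 >1
Interval (-2.4000, 0).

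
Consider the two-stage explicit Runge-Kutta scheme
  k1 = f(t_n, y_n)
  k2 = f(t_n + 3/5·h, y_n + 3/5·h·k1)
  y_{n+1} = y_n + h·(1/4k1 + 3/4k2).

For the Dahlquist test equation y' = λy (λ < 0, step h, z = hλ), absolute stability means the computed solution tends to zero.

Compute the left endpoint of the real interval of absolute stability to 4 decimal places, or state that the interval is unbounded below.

Test eqn y'=λy, z=hλ:
  k1=λy_n ⇒ h·k1=z·y_n;  k2=λ(1+3/5z)y_n ⇒ h·k2=z(1+3/5z)y_n
  y_{n+1}/y_n = 1 + 1/4z + 3/4z(1+3/5z) = 1 + z + 9/20z²
  R(z) = 1 + z + 9/20z².

Need |R(x)|<1, x<0.
x=-1.2: |R|=0.4480
R=1: x+9/20x²=0 ⇒ x=−20/9=-2.2222; min R=1−1/(4·9/20)=0.4444>−1
Confirm numerically:
  x=-1.980: |R|=0.78418 <1
  x=-1.781: |R|=0.64638 <1
  x=-1.584: |R|=0.54508 <1
  x=-1.154: |R|=0.44527 <1
  x=-2.710: |R|=1.59485 >1
  x=-2.328: |R|=1.11081 >1
Interval (-2.2222, 0).

z* = -2.2222.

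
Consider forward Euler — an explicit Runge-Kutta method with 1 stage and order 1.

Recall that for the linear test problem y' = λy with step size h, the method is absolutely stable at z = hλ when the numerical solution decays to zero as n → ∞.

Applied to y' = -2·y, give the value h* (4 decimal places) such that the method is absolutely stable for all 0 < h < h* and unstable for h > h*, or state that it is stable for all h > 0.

On y'=λy, z=hλ:
  order 1, 1-stage ⇒ R(z)=1+z
  (e.g. R(-1.28)=-0.28000, |R|=0.28000)

Boundary: |R(x)|=1, x<0.
x=-1.28: |R|=0.2800
|R(-2.33)|=1.3300 |R(-0.86)|=0.1400 |R(-0.63)|=0.3700
Bisect:
  x_lo=-2.5111 |R|=1.5111  x_hi=-0.1569 |R|=0.8431
  mid=-1.33398 |R|=0.33398 →hi
  mid=-1.92252 |R|=0.92252 →hi
  mid=-2.21679 |R|=1.21679 →lo
  mid=-2.06966 |R|=1.06966 →lo
  mid=-1.99609 |R|=0.99609 →hi
  mid=-2.03287 |R|=1.03287 →lo
  mid=-2.01448 |R|=1.01448 →lo
  mid=-2.00528 |R|=1.00528 →lo
  ...
  [-2.00011,-1.99997] ⇒ x*=-2.0000
Interval (-2.0000, 0).

(-2.0000,0); λ=-2 ⇒ h* = 1.0000.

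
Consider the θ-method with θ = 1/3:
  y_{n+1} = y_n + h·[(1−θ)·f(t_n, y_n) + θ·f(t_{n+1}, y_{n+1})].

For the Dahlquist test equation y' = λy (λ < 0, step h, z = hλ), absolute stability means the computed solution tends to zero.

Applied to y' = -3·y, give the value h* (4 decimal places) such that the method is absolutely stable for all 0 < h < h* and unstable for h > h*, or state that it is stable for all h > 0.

(-6.0000,0); λ=-3 ⇒ h* = (6)/3 = 2.0000.

Test eqn y'=λy, z=hλ:
  y_{n+1} = y_n + z·[2/3·y_n + 1/3·y_{n+1}] ⇒ (1 − 1/3z)y_{n+1} = (1 + 2/3z)y_n
  so R(z) = (1 + 2/3z)/(1 − 1/3z).

Need |R(x)|<1, x<0.
x=-1.11: |R|=0.1898
R=−1: 1+2/3x = −1+1/3x ⇒ -1/3x=2 ⇒ x=2/(-1/3)=-6.0000
Confirm numerically:
  x=-5.844: |R|=0.98236 <1
  x=-5.529: |R|=0.94478 <1
  x=-5.511: |R|=0.94254 <1
  x=-2.821: |R|=0.45387 <1
  x=-6.395: |R|=1.04204 >1
  x=-6.327: |R|=1.03506 >1
So |R|<1 on (-6.0000, 0).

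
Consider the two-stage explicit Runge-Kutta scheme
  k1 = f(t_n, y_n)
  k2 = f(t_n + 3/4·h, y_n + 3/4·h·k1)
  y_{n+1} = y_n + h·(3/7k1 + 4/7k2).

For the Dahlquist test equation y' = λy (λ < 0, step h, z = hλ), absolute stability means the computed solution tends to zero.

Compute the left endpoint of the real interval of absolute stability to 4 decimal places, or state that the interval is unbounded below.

left endpoint -2.3333.

Test eqn y'=λy, z=hλ:
  k1=λy_n ⇒ h·k1=z·y_n;  k2=λ(1+3/4z)y_n ⇒ h·k2=z(1+3/4z)y_n
  y_{n+1}/y_n = 1 + 3/7z + 4/7z(1+3/4z) = 1 + z + 3/7z²
  R(z) = 1 + z + 3/7z².

Find x<0 with |R(x)|<1.
x=-0.48: |R|=0.6187
R=1: x+3/7x²=0 ⇒ x=−7/3=-2.3333; min R=1−1/(4·3/7)=0.4167>−1
Confirm numerically:
  x=-2.142: |R|=0.82436 <1
  x=-1.968: |R|=0.69187 <1
  x=-1.181: |R|=0.41675 <1
  x=-1.151: |R|=0.41677 <1
  x=-2.917: |R|=1.72967 >1
  x=-2.618: |R|=1.31940 >1
  x=-2.610: |R|=1.30947 >1
Interval (-2.3333, 0).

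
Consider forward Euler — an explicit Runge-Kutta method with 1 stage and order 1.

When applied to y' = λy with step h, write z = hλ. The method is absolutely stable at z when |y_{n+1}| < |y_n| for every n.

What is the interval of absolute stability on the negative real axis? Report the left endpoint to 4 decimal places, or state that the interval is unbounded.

On y'=λy, z=hλ:
  order 1, 1-stage ⇒ R(z)=1+z
  (e.g. R(-1.07)=-0.07000, |R|=0.07000)

Need |R(x)|<1, x<0.
x=-1.07: |R|=0.0700
|R(-1.99)|=0.9900 |R(-1.51)|=0.5100 |R(-0.62)|=0.3800
Bisect:
  x_lo=-2.8190 |R|=1.8190  x_hi=-0.3210 |R|=0.6790
  mid=-1.56999 |R|=0.56999 →hi
  mid=-2.19450 |R|=1.19450 →lo
  mid=-1.88224 |R|=0.88224 →hi
  mid=-2.03837 |R|=1.03837 →lo
  mid=-1.96031 |R|=0.96031 →hi
  mid=-1.99934 |R|=0.99934 →hi
  mid=-2.01885 |R|=1.01885 →lo
  mid=-2.00910 |R|=1.00910 →lo
  ...
  [-2.00010,-1.99995] ⇒ x*=-2.0000
Interval (-2.0000, 0).

z∈(-2.0000,0).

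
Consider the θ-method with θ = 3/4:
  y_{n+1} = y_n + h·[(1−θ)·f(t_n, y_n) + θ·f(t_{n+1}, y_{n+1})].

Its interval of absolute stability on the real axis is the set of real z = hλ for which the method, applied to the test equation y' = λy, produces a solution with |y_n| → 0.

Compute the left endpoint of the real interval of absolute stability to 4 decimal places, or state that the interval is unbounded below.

unbounded; (−∞, 0).

On y'=λy, z=hλ:
  y_{n+1} = y_n + z·[1/4·y_n + 3/4·y_{n+1}] ⇒ (1 − 3/4z)y_{n+1} = (1 + 1/4z)y_n
  R(z) = (1 + 1/4z)/(1 − 3/4z).

Need |R(x)|<1, x<0.
x=-0.61: |R|=0.5815
x=-2: |R|=0.2000
x=-10: |R|=0.1765
x=-100: |R|=0.3158
θ=3/4≥1/2 ⇒ |1+1/4x|<|1−3/4x| ∀x<0 ⇒ interval (−∞,0).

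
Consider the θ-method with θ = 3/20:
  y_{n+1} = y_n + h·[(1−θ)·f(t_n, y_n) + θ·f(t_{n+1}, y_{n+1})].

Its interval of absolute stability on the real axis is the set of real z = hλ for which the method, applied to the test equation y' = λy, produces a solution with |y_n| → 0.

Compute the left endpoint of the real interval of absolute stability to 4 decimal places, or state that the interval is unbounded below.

Test eqn y'=λy, z=hλ:
  y_{n+1} = y_n + z·[17/20·y_n + 3/20·y_{n+1}] ⇒ (1 − 3/20z)y_{n+1} = (1 + 17/20z)y_n
  R(z) = (1 + 17/20z)/(1 − 3/20z).

Find x<0 with |R(x)|<1.
x=-1.51: |R|=0.2311
R=−1: 1+17/20x = −1+3/20x ⇒ -7/10x=2 ⇒ x=2/(-7/10)=-2.8571
Confirm numerically:
  x=-2.405: |R|=0.76741 <1
  x=-1.528: |R|=0.24308 <1
  x=-1.323: |R|=0.10393 <1
  x=-1.313: |R|=0.09695 <1
  x=-3.303: |R|=1.20870 >1
  x=-3.016: |R|=1.07656 >1
Stable set (-2.8571, 0).

z* = -2.8571.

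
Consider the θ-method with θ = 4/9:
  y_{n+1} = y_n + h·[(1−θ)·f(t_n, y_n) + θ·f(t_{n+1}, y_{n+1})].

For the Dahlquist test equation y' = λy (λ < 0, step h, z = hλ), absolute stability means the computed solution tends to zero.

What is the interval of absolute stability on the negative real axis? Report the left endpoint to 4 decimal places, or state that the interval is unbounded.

On y'=λy, z=hλ:
  y_{n+1} = y_n + z·[5/9·y_n + 4/9·y_{n+1}] ⇒ (1 − 4/9z)y_{n+1} = (1 + 5/9z)y_n
  Hence R(z) = (1 + 5/9z)/(1 − 4/9z).

Find x<0 with |R(x)|<1.
x=-0.45: |R|=0.6250
R=−1: 1+5/9x = −1+4/9x ⇒ -1/9x=2 ⇒ x=2/(-1/9)=-18.0000
Confirm numerically:
  x=-13.751: |R|=0.93361 <1
  x=-8.850: |R|=0.79392 <1
  x=-8.353: |R|=0.77254 <1
  x=-18.363: |R|=1.00440 >1
  x=-18.358: |R|=1.00434 >1
So |R|<1 on (-18.0000, 0).

z∈(-18.0000,0).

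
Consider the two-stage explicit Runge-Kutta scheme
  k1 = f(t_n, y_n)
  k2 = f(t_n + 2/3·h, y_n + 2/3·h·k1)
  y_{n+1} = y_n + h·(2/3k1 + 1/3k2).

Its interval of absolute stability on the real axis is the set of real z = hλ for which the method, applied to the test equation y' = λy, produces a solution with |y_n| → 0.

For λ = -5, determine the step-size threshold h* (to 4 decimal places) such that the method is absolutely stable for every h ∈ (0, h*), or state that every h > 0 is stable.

On y'=λy, z=hλ:
  k1=λy_n ⇒ h·k1=z·y_n;  k2=λ(1+2/3z)y_n ⇒ h·k2=z(1+2/3z)y_n
  y_{n+1}/y_n = 1 + 2/3z + 1/3z(1+2/3z) = 1 + z + 2/9z²
  ⇒ R(z) = 1 + z + 2/9z².

Boundary: |R(x)|=1, x<0.
x=-0.81: |R|=0.3358
R=1: x+2/9x²=0 ⇒ x=−9/2=-4.5000; min R=1−1/(4·2/9)=-0.1250>−1
Confirm numerically:
  x=-3.233: |R|=0.08973 <1
  x=-2.813: |R|=0.05456 <1
  x=-2.065: |R|=0.11739 <1
  x=-4.741: |R|=1.25391 >1
  x=-4.717: |R|=1.22746 >1
So |R|<1 on (-4.5000, 0).

(-4.5000,0); λ=-5 ⇒ h* = (9/2)/5 = 0.9000.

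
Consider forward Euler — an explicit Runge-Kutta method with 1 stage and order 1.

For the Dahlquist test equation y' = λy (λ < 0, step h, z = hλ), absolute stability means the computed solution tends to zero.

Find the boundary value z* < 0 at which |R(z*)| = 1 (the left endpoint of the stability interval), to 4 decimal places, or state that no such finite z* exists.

Set f=λy, z=hλ:
  order 1, 1-stage ⇒ R(z)=1+z
  (e.g. R(-0.63)=0.37000, |R|=0.37000)

Need |R(x)|<1, x<0.
x=-0.63: |R|=0.3700
|R(-1.67)|=0.6700 |R(-1.34)|=0.3400 |R(-0.92)|=0.0800
Bisect:
  x_lo=-2.6369 |R|=1.6369  x_hi=-0.3974 |R|=0.6026
  mid=-1.51714 |R|=0.51714 →hi
  mid=-2.07703 |R|=1.07703 →lo
  mid=-1.79709 |R|=0.79709 →hi
  mid=-1.93706 |R|=0.93706 →hi
  mid=-2.00704 |R|=1.00704 →lo
  mid=-1.97205 |R|=0.97205 →hi
  mid=-1.98955 |R|=0.98955 →hi
  mid=-1.99830 |R|=0.99830 →hi
  mid=-2.00267 |R|=1.00267 →lo
  mid=-2.00048 |R|=1.00048 →lo
  ...
  [-2.00007,-1.99994] ⇒ x*=-2.0000
Interval (-2.0000, 0).

z* = -2.0000.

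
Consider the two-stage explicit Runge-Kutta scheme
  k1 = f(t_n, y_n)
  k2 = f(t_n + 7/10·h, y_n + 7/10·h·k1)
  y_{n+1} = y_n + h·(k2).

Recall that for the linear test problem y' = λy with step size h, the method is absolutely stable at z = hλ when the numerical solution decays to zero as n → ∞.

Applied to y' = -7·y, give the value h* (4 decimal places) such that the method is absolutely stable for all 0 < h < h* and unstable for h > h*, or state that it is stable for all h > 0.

Set f=λy, z=hλ:
  k1=λy_n ⇒ h·k1=z·y_n;  k2=λ(1+7/10z)y_n ⇒ h·k2=z(1+7/10z)y_n
  y_{n+1}/y_n = 1 + z(1+7/10z) = 1 + z + 7/10z²
  ⇒ R(z) = 1 + z + 7/10z².

Solve |R(x)|<1 on ℝ⁻.
x=-0.55: |R|=0.6618
R=1: x+7/10x²=0 ⇒ x=−10/7=-1.4286; min R=1−1/(4·7/10)=0.6429>−1
Confirm numerically:
  x=-1.092: |R|=0.74272 <1
  x=-1.029: |R|=0.71219 <1
  x=-0.996: |R|=0.69841 <1
  x=-0.914: |R|=0.67078 <1
  x=-1.902: |R|=1.63032 >1
  x=-1.498: |R|=1.07280 >1
Stable set (-1.4286, 0).

(-1.4286,0); λ=-7 ⇒ h* = (10/7)/7 = 0.2041.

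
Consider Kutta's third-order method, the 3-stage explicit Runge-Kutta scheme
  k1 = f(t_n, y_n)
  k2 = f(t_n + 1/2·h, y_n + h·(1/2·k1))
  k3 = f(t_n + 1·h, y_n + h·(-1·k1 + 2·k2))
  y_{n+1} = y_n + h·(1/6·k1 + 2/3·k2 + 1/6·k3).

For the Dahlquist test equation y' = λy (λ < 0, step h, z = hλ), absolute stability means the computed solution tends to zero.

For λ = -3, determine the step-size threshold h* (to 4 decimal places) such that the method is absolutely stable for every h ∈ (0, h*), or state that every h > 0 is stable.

With y'=λy (z=hλ):
  order 3, 3-stage ⇒ R(z)=1+z+z^2/2+z^3/6
  (e.g. R(-1.33)=0.16234, |R|=0.16234)

Solve |R(x)|<1 on ℝ⁻.
x=-1.33: |R|=0.1623
|R(-1.74)|=0.1042 |R(-1.64)|=0.0304 |R(-1)|=0.3333
Bisect:
  x_lo=-3.2863 |R|=2.8018  x_hi=-0.2378 |R|=0.7882
  mid=-1.76209 |R|=0.12148 →hi
  mid=-2.52421 |R|=1.01896 →lo
  mid=-2.14315 |R|=0.48722 →hi
  mid=-2.33368 |R|=0.72888 →hi
  mid=-2.42895 |R|=0.86744 →hi
  mid=-2.47658 |R|=0.94152 →hi
  mid=-2.50040 |R|=0.97981 →hi
  mid=-2.51231 |R|=0.99928 →hi
  mid=-2.51826 |R|=1.00909 →lo
  ...
  [-2.51286,-2.51268] ⇒ x*=-2.5127
Stable set (-2.5127, 0).

(-2.5127,0); λ=-3 ⇒ h* = 0.8376.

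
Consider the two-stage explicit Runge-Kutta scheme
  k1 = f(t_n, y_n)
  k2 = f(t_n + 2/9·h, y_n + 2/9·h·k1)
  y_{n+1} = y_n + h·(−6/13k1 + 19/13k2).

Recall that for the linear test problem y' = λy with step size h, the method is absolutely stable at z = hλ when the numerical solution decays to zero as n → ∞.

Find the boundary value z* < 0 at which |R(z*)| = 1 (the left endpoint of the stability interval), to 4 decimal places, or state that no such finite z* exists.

Test eqn y'=λy, z=hλ:
  k1=λy_n ⇒ h·k1=z·y_n;  k2=λ(1+2/9z)y_n ⇒ h·k2=z(1+2/9z)y_n
  y_{n+1}/y_n = 1 − 6/13z + 19/13z(1+2/9z) = 1 + z + 38/117z²
  Hence R(z) = 1 + z + 38/117z².

Solve |R(x)|<1 on ℝ⁻.
x=-1: |R|=0.3248
R=1: x+38/117x²=0 ⇒ x=−117/38=-3.0789; min R=1−1/(4·38/117)=0.2303>−1
Confirm numerically:
  x=-2.835: |R|=0.77538 <1
  x=-1.748: |R|=0.24439 <1
  x=-1.245: |R|=0.25843 <1
  x=-3.518: |R|=1.50166 >1
  x=-3.390: |R|=1.34248 >1
Interval (-3.0789, 0).

z* = -3.0789.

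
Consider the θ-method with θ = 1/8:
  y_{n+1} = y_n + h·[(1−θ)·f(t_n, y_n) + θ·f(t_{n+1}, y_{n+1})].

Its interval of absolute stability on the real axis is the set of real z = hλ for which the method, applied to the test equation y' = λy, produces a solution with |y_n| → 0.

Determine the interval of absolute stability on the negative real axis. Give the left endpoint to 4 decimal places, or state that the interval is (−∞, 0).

With y'=λy (z=hλ):
  y_{n+1} = y_n + z·[7/8·y_n + 1/8·y_{n+1}] ⇒ (1 − 1/8z)y_{n+1} = (1 + 7/8z)y_n
  so R(z) = (1 + 7/8z)/(1 − 1/8z).

Boundary: |R(x)|=1, x<0.
x=-0.73: |R|=0.3310
R=−1: 1+7/8x = −1+1/8x ⇒ -3/4x=2 ⇒ x=2/(-3/4)=-2.6667
Confirm numerically:
  x=-2.365: |R|=0.82537 <1
  x=-2.359: |R|=0.82180 <1
  x=-1.682: |R|=0.38980 <1
  x=-3.065: |R|=1.21600 >1
  x=-3.035: |R|=1.20027 >1
Stable set (-2.6667, 0).

z∈(-2.6667,0).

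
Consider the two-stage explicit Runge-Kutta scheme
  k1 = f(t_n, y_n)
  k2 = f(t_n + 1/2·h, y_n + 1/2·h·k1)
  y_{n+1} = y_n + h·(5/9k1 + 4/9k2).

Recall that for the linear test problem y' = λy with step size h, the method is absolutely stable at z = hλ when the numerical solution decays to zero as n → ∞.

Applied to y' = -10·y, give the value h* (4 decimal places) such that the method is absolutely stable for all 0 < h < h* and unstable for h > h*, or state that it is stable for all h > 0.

Set f=λy, z=hλ:
  k1=λy_n ⇒ h·k1=z·y_n;  k2=λ(1+1/2z)y_n ⇒ h·k2=z(1+1/2z)y_n
  y_{n+1}/y_n = 1 + 5/9z + 4/9z(1+1/2z) = 1 + z + 2/9z²
  so R(z) = 1 + z + 2/9z².

Need |R(x)|<1, x<0.
x=-1.74: |R|=0.0672
R=1: x+2/9x²=0 ⇒ x=−9/2=-4.5000; min R=1−1/(4·2/9)=-0.1250>−1
Confirm numerically:
  x=-3.936: |R|=0.50669 <1
  x=-3.933: |R|=0.50444 <1
  x=-3.798: |R|=0.40751 <1
  x=-2.581: |R|=0.10065 <1
  x=-4.875: |R|=1.40625 >1
  x=-4.872: |R|=1.40275 >1
Stable set (-4.5000, 0).

(-4.5000,0); λ=-10 ⇒ h* = (9/2)/10 = 0.4500.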